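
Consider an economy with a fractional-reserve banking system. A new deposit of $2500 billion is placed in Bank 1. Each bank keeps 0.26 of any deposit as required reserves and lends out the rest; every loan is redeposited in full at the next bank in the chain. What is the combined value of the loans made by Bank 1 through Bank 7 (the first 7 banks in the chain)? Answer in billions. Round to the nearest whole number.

Bank i lends (1 − rr)^i of the original deposit: Bank 1 lends 2500·0.7400 = 1850.0000, Bank 2 lends 2500·0.7400² = 1369.0000, and so on.
Summing a geometric series: total = 2500·[0.7400·(1 − 0.7400^7) / (1 − 0.7400)] ≈ 6250.7743 billion.

$6251 billion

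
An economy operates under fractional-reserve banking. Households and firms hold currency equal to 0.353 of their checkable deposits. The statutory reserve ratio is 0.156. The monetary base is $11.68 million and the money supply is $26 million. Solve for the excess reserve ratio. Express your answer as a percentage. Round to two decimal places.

9.88%

Using m = M/MB = 26/11.68 ≈ 2.226027. Since m = (1 + c)/(c + rr + e), the denominator satisfies c + rr + e = (1 + c)/m = (1 + 0.353) / 2.226027 ≈ 0.607809.
With c = 0.353 and rr = 0.156, the excess reserve ratio is 0.607809 − 0.353 − 0.156 = 0.098809.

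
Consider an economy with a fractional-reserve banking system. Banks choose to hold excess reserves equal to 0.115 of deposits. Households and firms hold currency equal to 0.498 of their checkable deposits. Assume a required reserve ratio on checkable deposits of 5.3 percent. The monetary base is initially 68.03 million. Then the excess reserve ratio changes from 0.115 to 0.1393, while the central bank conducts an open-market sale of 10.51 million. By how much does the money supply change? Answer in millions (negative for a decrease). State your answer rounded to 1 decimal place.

Before: m₁ = (1 + 0.498) / (0.053 + 0.115 + 0.498) ≈ 2.2492, MB₁ = 68.03, so M₁ = 2.2492 × 68.03 ≈ 153.0131 million.
After: m₂ = (1 + 0.498) / (0.053 + 0.1393 + 0.498) ≈ 2.1701, MB₂ = 68.03 − 10.51 = 57.52, so M₂ = 2.1701 × 57.52 ≈ 124.8242 million.
ΔM = M₂ − M₁ = 124.8242 − 153.0131 = -28.1889 million.

-28.2 million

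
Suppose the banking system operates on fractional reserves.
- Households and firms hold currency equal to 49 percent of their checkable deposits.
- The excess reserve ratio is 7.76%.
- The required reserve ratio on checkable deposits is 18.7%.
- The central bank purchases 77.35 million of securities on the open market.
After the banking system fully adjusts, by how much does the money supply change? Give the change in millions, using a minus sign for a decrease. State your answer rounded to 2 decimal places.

152.73 million

The money multiplier is m = (1 + c) / (rr + e + c) = (1 + 0.49) / (0.187 + 0.0776 + 0.49) ≈ 1.97456.
The purchase adds 77.35 million of base, so ΔM = m × ΔMB = 1.97456 × (+77.35) ≈ 152.7322 million.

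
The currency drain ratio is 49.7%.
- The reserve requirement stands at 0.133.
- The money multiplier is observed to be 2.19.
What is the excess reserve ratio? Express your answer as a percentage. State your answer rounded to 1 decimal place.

5.4%

Using m = 2.19. Since m = (1 + c)/(c + rr + e), the denominator satisfies c + rr + e = (1 + c)/m = (1 + 0.497) / 2.19 ≈ 0.683562.
With c = 0.497 and rr = 0.133, the excess reserve ratio is 0.683562 − 0.497 − 0.133 = 0.053562.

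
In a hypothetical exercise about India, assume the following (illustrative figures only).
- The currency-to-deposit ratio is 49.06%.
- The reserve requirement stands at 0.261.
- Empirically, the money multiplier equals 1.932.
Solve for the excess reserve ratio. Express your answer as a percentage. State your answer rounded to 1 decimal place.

Using m = 1.932. Since m = (1 + c)/(c + rr + e), the denominator satisfies c + rr + e = (1 + c)/m = (1 + 0.4906) / 1.932 ≈ 0.771532.
With c = 0.4906 and rr = 0.261, the excess reserve ratio is 0.771532 − 0.4906 − 0.261 = 0.019932.

2.0%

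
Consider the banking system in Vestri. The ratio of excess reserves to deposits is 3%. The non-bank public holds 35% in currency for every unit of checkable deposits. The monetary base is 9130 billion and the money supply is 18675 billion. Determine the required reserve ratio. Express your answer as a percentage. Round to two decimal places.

28.00%

Using m = M/MB = 18675/9130 ≈ 2.045455. Since m = (1 + c)/(c + rr + e), the denominator satisfies c + rr + e = (1 + c)/m = (1 + 0.35) / 2.045455 ≈ 0.660000.
With c = 0.35 and e = 0.03, the required reserve ratio is 0.660000 − 0.35 − 0.03 = 0.28.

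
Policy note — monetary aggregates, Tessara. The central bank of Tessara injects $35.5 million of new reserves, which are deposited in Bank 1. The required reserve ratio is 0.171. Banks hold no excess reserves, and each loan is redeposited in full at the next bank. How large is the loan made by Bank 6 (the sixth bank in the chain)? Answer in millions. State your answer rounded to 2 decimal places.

$11.52 million

Each bank lends a fraction (1 − rr) = 0.8290 of the deposit it receives, so Bank 6 receives 35.5·0.8290^5 and lends 35.5·0.8290^6 ≈ 11.5227 million.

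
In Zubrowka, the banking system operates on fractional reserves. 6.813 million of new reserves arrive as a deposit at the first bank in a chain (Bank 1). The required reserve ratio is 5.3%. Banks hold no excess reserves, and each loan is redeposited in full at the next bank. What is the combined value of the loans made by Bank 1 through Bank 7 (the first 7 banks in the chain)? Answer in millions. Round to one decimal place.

38.6 million

Bank i lends (1 − rr)^i of the original deposit: Bank 1 lends 6.813·0.9470 ≈ 6.4519, Bank 2 lends 6.813·0.9470² ≈ 6.1100, and so on.
Summing a geometric series: total = 6.813·[0.9470·(1 − 0.9470^7) / (1 − 0.9470)] ≈ 38.5842 million.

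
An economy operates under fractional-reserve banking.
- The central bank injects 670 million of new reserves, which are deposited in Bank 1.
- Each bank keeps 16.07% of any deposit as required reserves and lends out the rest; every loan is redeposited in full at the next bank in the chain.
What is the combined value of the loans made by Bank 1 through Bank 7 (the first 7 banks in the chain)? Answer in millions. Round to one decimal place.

2472.7 million

Bank i lends (1 − rr)^i of the original deposit: Bank 1 lends 670·0.8393 = 562.3310, Bank 2 lends 670·0.8393² ≈ 471.9644, and so on.
Summing a geometric series: total = 670·[0.8393·(1 − 0.8393^7) / (1 − 0.8393)] ≈ 2472.6702 million.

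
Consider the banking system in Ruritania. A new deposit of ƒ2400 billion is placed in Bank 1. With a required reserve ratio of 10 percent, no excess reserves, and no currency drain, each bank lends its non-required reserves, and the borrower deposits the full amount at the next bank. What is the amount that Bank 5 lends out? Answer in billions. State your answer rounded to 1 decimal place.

ƒ1417.2 billion

Each bank lends a fraction (1 − rr) = 0.9000 of the deposit it receives, so Bank 5 receives 2400·0.9000^4 and lends 2400·0.9000^5 = 1417.1760 billion.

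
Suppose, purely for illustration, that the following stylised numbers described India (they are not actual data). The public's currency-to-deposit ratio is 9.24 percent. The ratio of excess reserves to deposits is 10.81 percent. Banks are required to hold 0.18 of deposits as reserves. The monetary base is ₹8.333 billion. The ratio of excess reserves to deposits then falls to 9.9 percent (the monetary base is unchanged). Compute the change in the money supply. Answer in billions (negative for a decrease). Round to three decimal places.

Initially m₁ = (1 + 0.0924) / (0.18 + 0.1081 + 0.0924) ≈ 2.87096, so M₁ = 2.87096 × 8.333 ≈ 23.9237 billion.
After the change m₂ = (1 + 0.0924) / (0.18 + 0.099 + 0.0924) ≈ 2.94130, so M₂ = 2.94130 × 8.333 ≈ 24.5099 billion.
ΔM = M₂ − M₁ = 24.5099 − 23.9237 = 0.5862 billion.

₹0.586 billion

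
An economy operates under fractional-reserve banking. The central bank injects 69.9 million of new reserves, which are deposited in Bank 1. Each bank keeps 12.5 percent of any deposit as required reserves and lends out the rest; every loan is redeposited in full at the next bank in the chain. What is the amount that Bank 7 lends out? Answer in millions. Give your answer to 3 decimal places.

27.449 million

Each bank lends a fraction (1 − rr) = 0.8750 of the deposit it receives, so Bank 7 receives 69.9·0.8750^6 and lends 69.9·0.8750^7 ≈ 27.4494 million.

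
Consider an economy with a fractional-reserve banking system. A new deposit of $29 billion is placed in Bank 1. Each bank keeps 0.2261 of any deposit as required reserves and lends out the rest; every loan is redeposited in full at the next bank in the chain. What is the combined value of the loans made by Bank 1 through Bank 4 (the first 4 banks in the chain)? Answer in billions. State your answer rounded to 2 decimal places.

Bank i lends (1 − rr)^i of the original deposit: Bank 1 lends 29·0.7739 = 22.4431, Bank 2 lends 29·0.7739² ≈ 17.3687, and so on.
Summing a geometric series: total = 29·[0.7739·(1 − 0.7739^4) / (1 − 0.7739)] ≈ 63.6560 billion.

$63.66 billion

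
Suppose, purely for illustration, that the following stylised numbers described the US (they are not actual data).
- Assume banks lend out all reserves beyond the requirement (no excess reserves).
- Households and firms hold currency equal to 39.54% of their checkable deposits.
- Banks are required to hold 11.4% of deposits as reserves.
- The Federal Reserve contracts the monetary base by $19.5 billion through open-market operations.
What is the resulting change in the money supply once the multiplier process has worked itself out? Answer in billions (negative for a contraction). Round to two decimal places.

-53.42 billion

The money multiplier is m = (1 + c) / (rr + c) = (1 + 0.3954) / (0.114 + 0.3954) ≈ 2.73930.
The sale removes 19.5 billion of base, so ΔM = m × ΔMB = 2.73930 × (−19.5) ≈ -53.4164 billion.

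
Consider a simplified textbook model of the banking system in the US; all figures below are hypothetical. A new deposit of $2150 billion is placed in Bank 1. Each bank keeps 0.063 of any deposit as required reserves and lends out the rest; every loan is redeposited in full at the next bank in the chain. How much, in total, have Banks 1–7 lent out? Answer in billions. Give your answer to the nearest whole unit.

$11699 billion

Bank i lends (1 − rr)^i of the original deposit: Bank 1 lends 2150·0.9370 = 2014.5500, Bank 2 lends 2150·0.9370² ≈ 1887.6334, and so on.
Summing a geometric series: total = 2150·[0.9370·(1 − 0.9370^7) / (1 − 0.9370)] ≈ 11699.4735 billion.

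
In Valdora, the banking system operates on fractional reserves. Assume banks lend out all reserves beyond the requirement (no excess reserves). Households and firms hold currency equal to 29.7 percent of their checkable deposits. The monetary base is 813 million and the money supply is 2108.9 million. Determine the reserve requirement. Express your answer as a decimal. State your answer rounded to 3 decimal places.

Using m = M/MB = 2108.9/813 ≈ 2.593973. Since m = (1 + c)/(c + rr + e), the denominator satisfies c + rr + e = (1 + c)/m = (1 + 0.297) / 2.593973 ≈ 0.500005.
With c = 0.297 and e = 0, the reserve requirement is 0.500005 − 0.297 − 0 = 0.203005.

0.203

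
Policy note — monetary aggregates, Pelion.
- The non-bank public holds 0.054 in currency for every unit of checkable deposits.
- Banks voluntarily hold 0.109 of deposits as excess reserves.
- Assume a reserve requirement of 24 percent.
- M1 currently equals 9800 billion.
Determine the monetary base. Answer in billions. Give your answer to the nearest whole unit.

The money multiplier is m = (1 + c) / (rr + e + c) = (1 + 0.054) / (0.24 + 0.109 + 0.054) ≈ 2.61538.
MB = M / m = 9800 / 2.61538 ≈ 3747.0654 billion.

3747 billion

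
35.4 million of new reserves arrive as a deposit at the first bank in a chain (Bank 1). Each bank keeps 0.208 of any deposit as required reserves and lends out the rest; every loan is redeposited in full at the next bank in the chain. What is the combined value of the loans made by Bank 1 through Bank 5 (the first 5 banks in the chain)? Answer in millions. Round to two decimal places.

92.79 million

Bank i lends (1 − rr)^i of the original deposit: Bank 1 lends 35.4·0.7920 = 28.0368, Bank 2 lends 35.4·0.7920² ≈ 22.2051, and so on.
Summing a geometric series: total = 35.4·[0.7920·(1 − 0.7920^5) / (1 − 0.7920)] ≈ 92.7883 million.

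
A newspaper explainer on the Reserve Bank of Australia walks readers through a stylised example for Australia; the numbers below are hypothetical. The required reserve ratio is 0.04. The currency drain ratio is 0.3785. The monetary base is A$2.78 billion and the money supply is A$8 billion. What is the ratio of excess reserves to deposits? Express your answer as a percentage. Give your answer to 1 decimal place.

Using m = M/MB = 8/2.78 ≈ 2.877698. Since m = (1 + c)/(c + rr + e), the denominator satisfies c + rr + e = (1 + c)/m = (1 + 0.3785) / 2.877698 ≈ 0.479029.
With c = 0.3785 and rr = 0.04, the ratio of excess reserves to deposits is 0.479029 − 0.3785 − 0.04 = 0.060529.

6.1%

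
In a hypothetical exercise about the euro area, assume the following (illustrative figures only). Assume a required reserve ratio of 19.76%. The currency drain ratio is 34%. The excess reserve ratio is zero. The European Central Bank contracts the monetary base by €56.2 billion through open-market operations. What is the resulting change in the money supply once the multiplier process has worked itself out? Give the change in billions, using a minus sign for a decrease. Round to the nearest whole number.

The money multiplier is m = (1 + c) / (rr + c) = (1 + 0.34) / (0.1976 + 0.34) ≈ 2.4926.
The sale removes 56.2 billion of base, so ΔM = m × ΔMB = 2.4926 × (−56.2) ≈ -140.0841 billion.

-140 billion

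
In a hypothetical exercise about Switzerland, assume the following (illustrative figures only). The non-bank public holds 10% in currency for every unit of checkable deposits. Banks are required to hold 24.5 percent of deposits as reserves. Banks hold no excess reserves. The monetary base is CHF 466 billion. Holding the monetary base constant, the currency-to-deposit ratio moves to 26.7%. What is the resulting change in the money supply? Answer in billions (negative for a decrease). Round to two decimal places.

Initially m₁ = (1 + 0.1) / (0.245 + 0.1) ≈ 3.188406, so M₁ = 3.188406 × 466 ≈ 1485.7972 billion.
After the change m₂ = (1 + 0.267) / (0.245 + 0.267) ≈ 2.474609, so M₂ = 2.474609 × 466 ≈ 1153.1678 billion.
ΔM = M₂ − M₁ = 1153.1678 − 1485.7972 = -332.6294 billion.

-332.63 billion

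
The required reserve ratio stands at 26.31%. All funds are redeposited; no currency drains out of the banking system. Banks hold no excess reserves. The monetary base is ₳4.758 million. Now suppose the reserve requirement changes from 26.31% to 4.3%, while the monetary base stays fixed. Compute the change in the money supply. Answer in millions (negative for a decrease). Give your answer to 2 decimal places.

Initially m₁ = 1 / (0.2631) ≈ 3.8008, so M₁ = 3.8008 × 4.758 ≈ 18.0842 million.
After the change m₂ = 1 / (0.043) ≈ 23.2558, so M₂ = 23.2558 × 4.758 ≈ 110.6511 million.
ΔM = M₂ − M₁ = 110.6511 − 18.0842 = 92.5669 million.

₳92.57 million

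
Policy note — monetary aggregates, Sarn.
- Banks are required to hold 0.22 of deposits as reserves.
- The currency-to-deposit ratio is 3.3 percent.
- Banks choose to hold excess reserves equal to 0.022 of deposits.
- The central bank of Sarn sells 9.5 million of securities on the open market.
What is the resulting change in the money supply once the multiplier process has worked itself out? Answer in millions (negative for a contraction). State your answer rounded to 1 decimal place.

The money multiplier is m = (1 + c) / (rr + e + c) = (1 + 0.033) / (0.22 + 0.022 + 0.033) ≈ 3.7564.
The sale removes 9.5 million of base, so ΔM = m × ΔMB = 3.7564 × (−9.5) = -35.6858 million.

-35.7 million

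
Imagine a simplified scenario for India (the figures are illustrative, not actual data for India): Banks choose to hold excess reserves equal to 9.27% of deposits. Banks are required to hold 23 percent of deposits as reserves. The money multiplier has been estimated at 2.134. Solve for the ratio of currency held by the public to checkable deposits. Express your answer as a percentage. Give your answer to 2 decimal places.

27.46%

Using m = 2.134. From m = (1 + c)/(c + rr + e), rearranging gives 1 + c = m·(c + rr + e), so c·(1 − m) = m·(rr + e) − 1.
Hence c = [m·(rr + e) − 1]/(1 − m) = [2.134 × (0.23 + 0.0927) − 1] / (1 − 2.134) ≈ 0.274566.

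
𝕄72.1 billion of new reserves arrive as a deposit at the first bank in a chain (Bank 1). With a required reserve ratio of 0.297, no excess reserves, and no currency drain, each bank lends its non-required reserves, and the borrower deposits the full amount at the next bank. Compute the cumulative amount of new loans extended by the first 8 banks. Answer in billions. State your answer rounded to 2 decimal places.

𝕄160.48 billion

Bank i lends (1 − rr)^i of the original deposit: Bank 1 lends 72.1·0.7030 = 50.6863, Bank 2 lends 72.1·0.7030² ≈ 35.6325, and so on.
Summing a geometric series: total = 72.1·[0.7030·(1 − 0.7030^8) / (1 − 0.7030)] ≈ 160.4803 billion.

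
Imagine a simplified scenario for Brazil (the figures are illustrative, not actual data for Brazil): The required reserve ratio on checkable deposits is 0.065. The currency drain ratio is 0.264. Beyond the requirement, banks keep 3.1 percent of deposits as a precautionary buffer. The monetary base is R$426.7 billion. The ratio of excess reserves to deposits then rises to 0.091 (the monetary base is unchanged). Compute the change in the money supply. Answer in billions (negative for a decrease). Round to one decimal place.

-214.0 billion

Initially m₁ = (1 + 0.264) / (0.065 + 0.031 + 0.264) ≈ 3.51111, so M₁ = 3.51111 × 426.7 ≈ 1498.1906 billion.
After the change m₂ = (1 + 0.264) / (0.065 + 0.091 + 0.264) ≈ 3.00952, so M₂ = 3.00952 × 426.7 ≈ 1284.1622 billion.
ΔM = M₂ − M₁ = 1284.1622 − 1498.1906 = -214.0284 billion.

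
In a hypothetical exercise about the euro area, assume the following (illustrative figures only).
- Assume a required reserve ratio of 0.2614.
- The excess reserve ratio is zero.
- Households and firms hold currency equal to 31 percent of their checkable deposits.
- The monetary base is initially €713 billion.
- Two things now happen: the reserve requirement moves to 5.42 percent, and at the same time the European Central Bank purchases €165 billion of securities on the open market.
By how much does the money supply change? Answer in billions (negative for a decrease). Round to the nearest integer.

€1523 billion

Before: m₁ = (1 + 0.31) / (0.2614 + 0.31) ≈ 2.2926, MB₁ = 713, so M₁ = 2.2926 × 713 = 1634.6238 billion.
After: m₂ = (1 + 0.31) / (0.0542 + 0.31) ≈ 3.5969, MB₂ = 713 + 165 = 878, so M₂ = 3.5969 × 878 = 3158.0782 billion.
ΔM = M₂ − M₁ = 3158.0782 − 1634.6238 = 1523.4544 billion.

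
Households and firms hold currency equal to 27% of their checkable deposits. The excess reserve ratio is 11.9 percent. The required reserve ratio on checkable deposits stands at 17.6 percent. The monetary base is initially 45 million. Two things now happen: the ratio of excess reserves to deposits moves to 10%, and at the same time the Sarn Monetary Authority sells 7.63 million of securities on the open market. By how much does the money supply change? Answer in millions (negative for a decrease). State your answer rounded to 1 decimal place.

Before: m₁ = (1 + 0.27) / (0.176 + 0.119 + 0.27) ≈ 2.2478, MB₁ = 45, so M₁ = 2.2478 × 45 = 101.151 million.
After: m₂ = (1 + 0.27) / (0.176 + 0.1 + 0.27) ≈ 2.3260, MB₂ = 45 − 7.63 = 37.37, so M₂ = 2.3260 × 37.37 ≈ 86.9226 million.
ΔM = M₂ − M₁ = 86.9226 − 101.151 = -14.2284 million.

-14.2 million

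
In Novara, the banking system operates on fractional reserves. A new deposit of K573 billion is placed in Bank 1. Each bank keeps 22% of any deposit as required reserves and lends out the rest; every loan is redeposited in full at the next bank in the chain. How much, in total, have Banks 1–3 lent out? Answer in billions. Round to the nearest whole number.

Bank i lends (1 − rr)^i of the original deposit: Bank 1 lends 573·0.7800 = 446.9400, Bank 2 lends 573·0.7800² = 348.6132, and so on.
Summing a geometric series: total = 573·[0.7800·(1 − 0.7800^3) / (1 − 0.7800)] ≈ 1067.4715 billion.

K1067 billion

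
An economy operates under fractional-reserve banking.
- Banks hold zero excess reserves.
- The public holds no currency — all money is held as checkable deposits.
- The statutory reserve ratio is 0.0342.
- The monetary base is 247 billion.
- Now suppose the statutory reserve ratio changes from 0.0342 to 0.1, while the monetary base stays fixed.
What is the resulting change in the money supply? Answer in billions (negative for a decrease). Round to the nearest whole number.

-4752 billion

Initially m₁ = 1 / (0.0342) ≈ 29.2398, so M₁ = 29.2398 × 247 = 7222.2306 billion.
After the change m₂ = 1 / (0.1) = 10, so M₂ = 10 × 247 = 2470 billion.
ΔM = M₂ − M₁ = 2470 − 7222.2306 = -4752.2306 billion.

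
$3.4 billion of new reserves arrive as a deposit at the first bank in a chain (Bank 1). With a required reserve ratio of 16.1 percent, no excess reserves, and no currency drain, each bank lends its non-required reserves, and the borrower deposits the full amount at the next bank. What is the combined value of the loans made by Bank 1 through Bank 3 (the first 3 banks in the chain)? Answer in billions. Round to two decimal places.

$7.25 billion

Bank i lends (1 − rr)^i of the original deposit: Bank 1 lends 3.4·0.8390 = 2.8526, Bank 2 lends 3.4·0.8390² ≈ 2.3933, and so on.
Summing a geometric series: total = 3.4·[0.8390·(1 − 0.8390^3) / (1 − 0.8390)] ≈ 7.2539 billion.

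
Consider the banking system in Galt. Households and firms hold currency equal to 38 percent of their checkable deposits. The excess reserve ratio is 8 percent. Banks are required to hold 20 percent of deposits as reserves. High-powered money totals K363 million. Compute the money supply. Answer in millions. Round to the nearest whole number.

K759 million

The money multiplier is m = (1 + c) / (rr + e + c) = (1 + 0.38) / (0.2 + 0.08 + 0.38) ≈ 2.0909.
So M = m × MB = 2.0909 × 363 = 758.9967 million.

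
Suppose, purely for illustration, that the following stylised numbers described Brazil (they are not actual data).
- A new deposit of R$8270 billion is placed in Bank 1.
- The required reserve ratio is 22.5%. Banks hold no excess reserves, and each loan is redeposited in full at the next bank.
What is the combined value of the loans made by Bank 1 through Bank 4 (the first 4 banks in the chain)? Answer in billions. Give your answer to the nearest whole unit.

Bank i lends (1 − rr)^i of the original deposit: Bank 1 lends 8270·0.7750 = 6409.2500, Bank 2 lends 8270·0.7750² ≈ 4967.1687, and so on.
Summing a geometric series: total = 8270·[0.7750·(1 − 0.7750^4) / (1 − 0.7750)] ≈ 18209.3803 billion.

R$18209 billion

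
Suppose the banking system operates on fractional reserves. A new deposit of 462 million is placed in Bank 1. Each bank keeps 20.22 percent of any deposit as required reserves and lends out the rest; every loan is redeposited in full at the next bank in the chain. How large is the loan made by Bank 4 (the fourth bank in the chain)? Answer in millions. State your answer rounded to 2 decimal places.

Each bank lends a fraction (1 − rr) = 0.7978 of the deposit it receives, so Bank 4 receives 462·0.7978^3 and lends 462·0.7978^4 ≈ 187.1622 million.

187.16 million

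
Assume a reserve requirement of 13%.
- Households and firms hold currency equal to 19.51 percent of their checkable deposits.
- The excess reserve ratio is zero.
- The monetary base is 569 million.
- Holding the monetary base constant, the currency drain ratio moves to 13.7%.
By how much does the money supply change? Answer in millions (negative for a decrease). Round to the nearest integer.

Initially m₁ = (1 + 0.1951) / (0.13 + 0.1951) ≈ 3.6761, so M₁ = 3.6761 × 569 = 2091.7009 million.
After the change m₂ = (1 + 0.137) / (0.13 + 0.137) ≈ 4.2584, so M₂ = 4.2584 × 569 = 2423.0296 million.
ΔM = M₂ − M₁ = 2423.0296 − 2091.7009 = 331.3287 million.

331 million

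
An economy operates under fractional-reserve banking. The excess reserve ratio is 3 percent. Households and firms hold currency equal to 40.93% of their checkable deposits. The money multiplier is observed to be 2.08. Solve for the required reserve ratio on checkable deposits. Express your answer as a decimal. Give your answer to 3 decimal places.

Using m = 2.08. Since m = (1 + c)/(c + rr + e), the denominator satisfies c + rr + e = (1 + c)/m = (1 + 0.4093) / 2.08 ≈ 0.677548.
With c = 0.4093 and e = 0.03, the required reserve ratio on checkable deposits is 0.677548 − 0.4093 − 0.03 = 0.238248.

0.238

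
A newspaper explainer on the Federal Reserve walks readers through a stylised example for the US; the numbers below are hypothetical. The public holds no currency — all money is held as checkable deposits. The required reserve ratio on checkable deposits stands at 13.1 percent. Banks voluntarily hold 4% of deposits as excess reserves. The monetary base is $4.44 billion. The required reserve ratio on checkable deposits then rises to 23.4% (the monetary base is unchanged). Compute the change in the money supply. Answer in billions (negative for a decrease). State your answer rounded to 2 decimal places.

Initially m₁ = 1 / (0.131 + 0.04) ≈ 5.8480, so M₁ = 5.8480 × 4.44 ≈ 25.9651 billion.
After the change m₂ = 1 / (0.234 + 0.04) ≈ 3.6496, so M₂ = 3.6496 × 4.44 ≈ 16.2042 billion.
ΔM = M₂ − M₁ = 16.2042 − 25.9651 = -9.7609 billion.

-9.76 billion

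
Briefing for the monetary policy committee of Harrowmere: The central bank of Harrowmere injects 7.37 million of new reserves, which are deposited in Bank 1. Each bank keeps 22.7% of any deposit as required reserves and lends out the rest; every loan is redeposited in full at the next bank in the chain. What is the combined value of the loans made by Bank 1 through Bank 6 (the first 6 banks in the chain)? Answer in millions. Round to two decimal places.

19.74 million

Bank i lends (1 − rr)^i of the original deposit: Bank 1 lends 7.37·0.7730 ≈ 5.6970, Bank 2 lends 7.37·0.7730² ≈ 4.4038, and so on.
Summing a geometric series: total = 7.37·[0.7730·(1 − 0.7730^6) / (1 − 0.7730)] ≈ 19.7427 million.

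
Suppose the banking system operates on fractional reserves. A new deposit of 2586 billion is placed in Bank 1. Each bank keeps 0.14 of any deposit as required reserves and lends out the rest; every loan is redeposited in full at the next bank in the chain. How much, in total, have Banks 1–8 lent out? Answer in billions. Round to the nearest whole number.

Bank i lends (1 − rr)^i of the original deposit: Bank 1 lends 2586·0.8600 = 2223.9600, Bank 2 lends 2586·0.8600² = 1912.6056, and so on.
Summing a geometric series: total = 2586·[0.8600·(1 − 0.8600^8) / (1 − 0.8600)] ≈ 11132.2236 billion.

11132 billion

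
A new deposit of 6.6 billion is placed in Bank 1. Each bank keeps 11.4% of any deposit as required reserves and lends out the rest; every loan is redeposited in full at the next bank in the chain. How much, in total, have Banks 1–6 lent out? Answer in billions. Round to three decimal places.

Bank i lends (1 − rr)^i of the original deposit: Bank 1 lends 6.6·0.8860 = 5.8476, Bank 2 lends 6.6·0.8860² ≈ 5.1810, and so on.
Summing a geometric series: total = 6.6·[0.8860·(1 − 0.8860^6) / (1 − 0.8860)] ≈ 26.4820 billion.

26.482 billion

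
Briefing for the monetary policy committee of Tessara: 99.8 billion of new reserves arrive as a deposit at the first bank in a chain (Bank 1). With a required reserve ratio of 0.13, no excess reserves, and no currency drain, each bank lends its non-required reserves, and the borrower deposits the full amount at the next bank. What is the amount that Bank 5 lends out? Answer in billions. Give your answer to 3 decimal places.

Each bank lends a fraction (1 − rr) = 0.8700 of the deposit it receives, so Bank 5 receives 99.8·0.8700^4 and lends 99.8·0.8700^5 ≈ 49.7424 billion.

49.742 billion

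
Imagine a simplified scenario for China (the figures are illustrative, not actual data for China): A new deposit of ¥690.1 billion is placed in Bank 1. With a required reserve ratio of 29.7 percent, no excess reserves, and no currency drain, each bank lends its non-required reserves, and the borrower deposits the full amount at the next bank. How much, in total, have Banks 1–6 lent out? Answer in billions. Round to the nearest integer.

¥1436 billion

Bank i lends (1 − rr)^i of the original deposit: Bank 1 lends 690.1·0.7030 = 485.1403, Bank 2 lends 690.1·0.7030² ≈ 341.0536, and so on.
Summing a geometric series: total = 690.1·[0.7030·(1 − 0.7030^6) / (1 − 0.7030)] ≈ 1436.2981 billion.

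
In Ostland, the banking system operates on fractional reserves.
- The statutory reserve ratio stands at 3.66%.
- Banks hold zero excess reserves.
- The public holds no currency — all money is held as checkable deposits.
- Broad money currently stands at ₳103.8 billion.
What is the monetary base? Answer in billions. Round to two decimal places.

With no currency drain and no excess reserves, the money multiplier is m = 1/rr = 1/0.0366 ≈ 27.322404.
The monetary base is MB = M / m = 103.8 / 27.322404 ≈ 3.7991 billion.

₳3.80 billion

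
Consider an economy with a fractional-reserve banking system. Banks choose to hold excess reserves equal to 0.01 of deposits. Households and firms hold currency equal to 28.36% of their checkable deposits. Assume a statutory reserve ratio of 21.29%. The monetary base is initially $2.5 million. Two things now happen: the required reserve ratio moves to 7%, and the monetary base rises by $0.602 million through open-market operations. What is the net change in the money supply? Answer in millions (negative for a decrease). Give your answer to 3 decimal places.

Before: m₁ = (1 + 0.2836) / (0.2129 + 0.01 + 0.2836) ≈ 2.53425, MB₁ = 2.5, so M₁ = 2.53425 × 2.5 ≈ 6.3356 million.
After: m₂ = (1 + 0.2836) / (0.07 + 0.01 + 0.2836) ≈ 3.53025, MB₂ = 2.5 + 0.602 = 3.102, so M₂ = 3.53025 × 3.102 ≈ 10.9508 million.
ΔM = M₂ − M₁ = 10.9508 − 6.3356 = 4.6152 million.

$4.615 million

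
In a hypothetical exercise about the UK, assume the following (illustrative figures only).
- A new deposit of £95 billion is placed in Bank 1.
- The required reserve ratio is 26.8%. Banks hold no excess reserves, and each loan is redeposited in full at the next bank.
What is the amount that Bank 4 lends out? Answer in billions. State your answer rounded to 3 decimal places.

Each bank lends a fraction (1 − rr) = 0.7320 of the deposit it receives, so Bank 4 receives 95·0.7320^3 and lends 95·0.7320^4 ≈ 27.2752 billion.

£27.275 billion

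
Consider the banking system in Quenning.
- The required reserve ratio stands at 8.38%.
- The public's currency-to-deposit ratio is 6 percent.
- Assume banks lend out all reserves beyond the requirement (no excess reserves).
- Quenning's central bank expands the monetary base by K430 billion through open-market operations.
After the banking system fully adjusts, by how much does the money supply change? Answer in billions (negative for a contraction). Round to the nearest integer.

The money multiplier is m = (1 + c) / (rr + c) = (1 + 0.06) / (0.0838 + 0.06) ≈ 7.3713.
The purchase adds 430 billion of base, so ΔM = m × ΔMB = 7.3713 × (+430) = 3169.659 billion.

K3170 billion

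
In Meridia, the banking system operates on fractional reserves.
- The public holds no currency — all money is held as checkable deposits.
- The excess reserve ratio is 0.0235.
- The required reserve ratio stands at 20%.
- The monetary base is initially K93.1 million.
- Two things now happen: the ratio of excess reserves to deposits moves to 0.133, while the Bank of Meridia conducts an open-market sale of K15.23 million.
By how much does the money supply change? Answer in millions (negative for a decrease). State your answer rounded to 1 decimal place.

-182.7 million

Before: m₁ = 1 / (0.2 + 0.0235) ≈ 4.4743, MB₁ = 93.1, so M₁ = 4.4743 × 93.1 ≈ 416.5573 million.
After: m₂ = 1 / (0.2 + 0.133) ≈ 3.0030, MB₂ = 93.1 − 15.23 = 77.87, so M₂ = 3.0030 × 77.87 ≈ 233.8436 million.
ΔM = M₂ − M₁ = 233.8436 − 416.5573 = -182.7137 million.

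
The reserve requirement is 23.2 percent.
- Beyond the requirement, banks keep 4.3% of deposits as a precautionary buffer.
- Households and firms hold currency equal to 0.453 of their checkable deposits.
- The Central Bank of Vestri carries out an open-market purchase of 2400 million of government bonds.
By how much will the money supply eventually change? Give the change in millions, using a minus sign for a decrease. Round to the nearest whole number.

The money multiplier is m = (1 + c) / (rr + e + c) = (1 + 0.453) / (0.232 + 0.043 + 0.453) ≈ 1.99588.
The purchase adds 2400 million of base, so ΔM = m × ΔMB = 1.99588 × (+2400) = 4790.112 million.

4790 million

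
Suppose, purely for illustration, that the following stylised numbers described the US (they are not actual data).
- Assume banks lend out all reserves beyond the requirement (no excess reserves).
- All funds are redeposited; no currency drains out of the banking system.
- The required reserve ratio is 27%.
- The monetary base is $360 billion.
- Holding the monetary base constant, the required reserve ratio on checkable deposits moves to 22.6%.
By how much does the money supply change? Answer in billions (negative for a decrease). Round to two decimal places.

$259.59 billion

Initially m₁ = 1 / (0.27) ≈ 3.703704, so M₁ = 3.703704 × 360 ≈ 1333.3334 billion.
After the change m₂ = 1 / (0.226) ≈ 4.424779, so M₂ = 4.424779 × 360 ≈ 1592.9204 billion.
ΔM = M₂ − M₁ = 1592.9204 − 1333.3334 = 259.587 billion.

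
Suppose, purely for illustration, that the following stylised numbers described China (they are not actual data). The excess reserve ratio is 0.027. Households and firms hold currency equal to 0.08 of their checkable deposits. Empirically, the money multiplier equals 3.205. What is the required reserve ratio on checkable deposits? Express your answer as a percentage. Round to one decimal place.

Using m = 3.205. Since m = (1 + c)/(c + rr + e), the denominator satisfies c + rr + e = (1 + c)/m = (1 + 0.08) / 3.205 ≈ 0.336973.
With c = 0.08 and e = 0.027, the required reserve ratio on checkable deposits is 0.336973 − 0.08 − 0.027 = 0.229973.

23.0%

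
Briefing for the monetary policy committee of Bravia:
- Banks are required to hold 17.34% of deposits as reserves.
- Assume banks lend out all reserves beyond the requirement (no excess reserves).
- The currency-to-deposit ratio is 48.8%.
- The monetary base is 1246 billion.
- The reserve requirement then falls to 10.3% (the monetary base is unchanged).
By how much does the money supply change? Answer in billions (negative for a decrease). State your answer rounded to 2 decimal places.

333.92 billion

Initially m₁ = (1 + 0.488) / (0.1734 + 0.488) ≈ 2.2497732, so M₁ = 2.2497732 × 1246 ≈ 2803.2174 billion.
After the change m₂ = (1 + 0.488) / (0.103 + 0.488) ≈ 2.5177665, so M₂ = 2.5177665 × 1246 ≈ 3137.1371 billion.
ΔM = M₂ − M₁ = 3137.1371 − 2803.2174 = 333.9197 billion.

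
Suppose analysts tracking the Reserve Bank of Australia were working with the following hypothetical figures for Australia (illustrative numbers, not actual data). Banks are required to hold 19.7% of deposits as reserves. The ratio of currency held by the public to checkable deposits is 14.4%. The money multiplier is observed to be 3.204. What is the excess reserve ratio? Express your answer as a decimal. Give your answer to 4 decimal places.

Using m = 3.204. Since m = (1 + c)/(c + rr + e), the denominator satisfies c + rr + e = (1 + c)/m = (1 + 0.144) / 3.204 ≈ 0.357054.
With c = 0.144 and rr = 0.197, the excess reserve ratio is 0.357054 − 0.144 − 0.197 = 0.016054.

0.0161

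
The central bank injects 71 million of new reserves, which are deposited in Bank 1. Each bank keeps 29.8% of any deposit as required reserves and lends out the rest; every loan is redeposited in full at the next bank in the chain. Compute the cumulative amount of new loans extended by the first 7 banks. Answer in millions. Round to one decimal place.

Bank i lends (1 − rr)^i of the original deposit: Bank 1 lends 71·0.7020 = 49.8420, Bank 2 lends 71·0.7020² ≈ 34.9891, and so on.
Summing a geometric series: total = 71·[0.7020·(1 − 0.7020^7) / (1 − 0.7020)] ≈ 153.2030 million.

153.2 million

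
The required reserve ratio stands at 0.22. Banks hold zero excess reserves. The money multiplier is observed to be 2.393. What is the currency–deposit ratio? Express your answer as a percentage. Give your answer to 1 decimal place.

Using m = 2.393. From m = (1 + c)/(c + rr + e), rearranging gives 1 + c = m·(c + rr + e), so c·(1 − m) = m·(rr + e) − 1.
Hence c = [m·(rr + e) − 1]/(1 − m) = [2.393 × (0.22 + 0) − 1] / (1 − 2.393) ≈ 0.339943.

34.0%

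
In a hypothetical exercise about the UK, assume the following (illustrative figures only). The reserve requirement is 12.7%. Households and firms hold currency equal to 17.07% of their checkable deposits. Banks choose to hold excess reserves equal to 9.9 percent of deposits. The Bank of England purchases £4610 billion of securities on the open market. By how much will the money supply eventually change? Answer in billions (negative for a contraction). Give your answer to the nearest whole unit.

The money multiplier is m = (1 + c) / (rr + e + c) = (1 + 0.1707) / (0.127 + 0.099 + 0.1707) ≈ 2.95110.
The purchase adds 4610 billion of base, so ΔM = m × ΔMB = 2.95110 × (+4610) = 13604.571 billion.

£13605 billion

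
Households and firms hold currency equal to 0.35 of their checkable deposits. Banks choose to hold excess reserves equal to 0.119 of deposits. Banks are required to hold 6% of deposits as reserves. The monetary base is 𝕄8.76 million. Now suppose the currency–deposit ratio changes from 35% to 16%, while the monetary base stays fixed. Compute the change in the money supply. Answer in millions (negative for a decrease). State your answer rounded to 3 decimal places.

Initially m₁ = (1 + 0.35) / (0.06 + 0.119 + 0.35) ≈ 2.55198, so M₁ = 2.55198 × 8.76 ≈ 22.3553 million.
After the change m₂ = (1 + 0.16) / (0.06 + 0.119 + 0.16) ≈ 3.42183, so M₂ = 3.42183 × 8.76 ≈ 29.9752 million.
ΔM = M₂ − M₁ = 29.9752 − 22.3553 = 7.6199 million.

𝕄7.620 million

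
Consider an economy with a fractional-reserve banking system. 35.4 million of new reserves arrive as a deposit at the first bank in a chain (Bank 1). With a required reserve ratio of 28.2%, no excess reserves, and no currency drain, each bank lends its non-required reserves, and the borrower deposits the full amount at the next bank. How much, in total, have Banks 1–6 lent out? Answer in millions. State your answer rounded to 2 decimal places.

Bank i lends (1 − rr)^i of the original deposit: Bank 1 lends 35.4·0.7180 = 25.4172, Bank 2 lends 35.4·0.7180² ≈ 18.2495, and so on.
Summing a geometric series: total = 35.4·[0.7180·(1 − 0.7180^6) / (1 − 0.7180)] ≈ 77.7831 million.

77.78 million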